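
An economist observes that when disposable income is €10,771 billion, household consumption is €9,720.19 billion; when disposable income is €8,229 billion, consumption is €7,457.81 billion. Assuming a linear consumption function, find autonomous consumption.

a = 134

MPC = ΔC/ΔY = (9720.19 − 7457.81)/(10771 − 8229) = 2262.38/2542 = 0.89
a = C − MPC·Y = 7457.81 − 0.89(8229) = 7457.81 − 7323.81 = 134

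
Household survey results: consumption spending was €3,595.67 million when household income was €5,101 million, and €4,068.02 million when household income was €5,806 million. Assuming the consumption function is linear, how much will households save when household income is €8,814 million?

MPC = (4068.02 − 3595.67)/(5806 − 5101) = 472.35/705 = 0.67
a = 3595.67 − 0.67(5101) = 3595.67 − 3417.67 = 178
C = 178 + 0.67(8814) = 6083.38
S = 8814 − 6083.38 = 2730.62

S = 2730.62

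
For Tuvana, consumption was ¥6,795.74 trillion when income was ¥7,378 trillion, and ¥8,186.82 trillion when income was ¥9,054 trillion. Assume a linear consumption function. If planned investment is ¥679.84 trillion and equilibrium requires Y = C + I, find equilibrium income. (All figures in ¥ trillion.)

Y = 7952

MPC = (8186.82 − 6795.74)/(9054 − 7378) = 1391.08/1676 = 0.83
a = 6795.74 − 0.83(7378) = 672
Equilibrium: Y = 672 + 0.83Y + 679.84
0.17Y = 1351.84, so Y = 1351.84/0.17 = 7952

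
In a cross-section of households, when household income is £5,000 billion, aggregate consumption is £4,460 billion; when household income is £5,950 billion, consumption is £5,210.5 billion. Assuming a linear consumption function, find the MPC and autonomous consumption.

MPC = ΔC/ΔY = (5210.5 − 4460)/(5950 − 5000) = 750.5/950 = 0.79
a = C − MPC·Y = 4460 − 0.79(5000) = 4460 − 3950 = 510

MPC = 0.79; a = 510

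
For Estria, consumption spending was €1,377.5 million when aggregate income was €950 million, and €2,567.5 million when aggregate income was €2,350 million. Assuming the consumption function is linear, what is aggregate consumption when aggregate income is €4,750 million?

C = 4607.5

MPC = (2567.5 − 1377.5)/(2350 − 950) = 1190/1400 = 0.85
a = 1377.5 − 0.85(950) = 1377.5 − 807.5 = 570
C = 570 + 0.85(4750) = 570 + 4037.5 = 4607.5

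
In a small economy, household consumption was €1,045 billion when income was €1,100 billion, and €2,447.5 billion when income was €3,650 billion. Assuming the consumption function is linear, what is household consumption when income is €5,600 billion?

C = 3520

MPC = (2447.5 − 1045)/(3650 − 1100) = 1402.5/2550 = 0.55
a = 1045 − 0.55(1100) = 1045 − 605 = 440
C = 440 + 0.55(5600) = 440 + 3080 = 3520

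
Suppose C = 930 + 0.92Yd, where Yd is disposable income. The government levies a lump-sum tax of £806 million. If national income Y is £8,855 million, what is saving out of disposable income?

S = -286.08

Yd = Y − T = 8855 − 806 = 8049
C = 930 + 0.92(8049) = 930 + 7405.08 = 8335.08
S = Yd − C = 8049 − 8335.08 = -286.08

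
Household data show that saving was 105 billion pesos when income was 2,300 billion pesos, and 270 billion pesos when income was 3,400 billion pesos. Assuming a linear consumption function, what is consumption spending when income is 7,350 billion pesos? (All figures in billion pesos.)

MPS = ΔS/ΔY = (270 − 105)/(3400 − 2300) = 165/1100 = 0.15
MPC = 1 − MPS = 0.85
Autonomous saving = 105 − 0.15(2300) = -240, so a = 240
C = 240 + 0.85(7350) = 240 + 6247.5 = 6487.5

C = 6487.5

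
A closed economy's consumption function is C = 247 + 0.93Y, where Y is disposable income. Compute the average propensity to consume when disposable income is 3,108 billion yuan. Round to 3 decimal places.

C = 247 + 0.93(3108) = 3137.44
APC = C/Y = 3137.44/3108 = 1.009

APC = 1.009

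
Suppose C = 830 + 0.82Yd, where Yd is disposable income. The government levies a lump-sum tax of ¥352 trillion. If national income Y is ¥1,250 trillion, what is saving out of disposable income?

Yd = Y − T = 1250 − 352 = 898
C = 830 + 0.82(898) = 830 + 736.36 = 1566.36
S = Yd − C = 898 − 1566.36 = -668.36

S = -668.36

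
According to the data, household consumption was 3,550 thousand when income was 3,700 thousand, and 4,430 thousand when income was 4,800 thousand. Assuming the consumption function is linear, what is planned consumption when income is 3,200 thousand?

MPC = (4430 − 3550)/(4800 − 3700) = 880/1100 = 0.8
a = 3550 − 0.8(3700) = 3550 − 2960 = 590
C = 590 + 0.8(3200) = 590 + 2560 = 3150

C = 3150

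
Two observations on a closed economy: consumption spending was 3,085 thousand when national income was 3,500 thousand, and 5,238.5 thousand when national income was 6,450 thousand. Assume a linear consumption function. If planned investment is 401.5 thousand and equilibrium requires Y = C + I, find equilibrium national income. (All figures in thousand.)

MPC = (5238.5 − 3085)/(6450 − 3500) = 2153.5/2950 = 0.73
a = 3085 − 0.73(3500) = 530
Equilibrium: Y = 530 + 0.73Y + 401.5
0.27Y = 931.5, so Y = 931.5/0.27 = 3450

Y = 3450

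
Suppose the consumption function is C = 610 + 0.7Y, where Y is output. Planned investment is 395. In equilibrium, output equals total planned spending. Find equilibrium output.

Y = 3350

Y = C + I = 610 + 0.7Y + 395
Y − 0.7Y = 1005
0.3Y = 1005, so Y = 1005/0.3 = 3350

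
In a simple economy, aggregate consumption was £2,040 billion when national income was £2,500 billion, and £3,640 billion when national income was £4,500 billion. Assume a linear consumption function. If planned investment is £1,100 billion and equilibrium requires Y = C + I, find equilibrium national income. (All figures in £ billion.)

MPC = (3640 − 2040)/(4500 − 2500) = 1600/2000 = 0.8
a = 2040 − 0.8(2500) = 40
Equilibrium: Y = 40 + 0.8Y + 1100
0.2Y = 1140, so Y = 1140/0.2 = 5700

Y = 5700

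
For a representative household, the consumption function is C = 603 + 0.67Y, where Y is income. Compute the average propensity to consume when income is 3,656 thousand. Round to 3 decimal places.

C = 603 + 0.67(3656) = 3052.52
APC = C/Y = 3052.52/3656 = 0.835

APC = 0.835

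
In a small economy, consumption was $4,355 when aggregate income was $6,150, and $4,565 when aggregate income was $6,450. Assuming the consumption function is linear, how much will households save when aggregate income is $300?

MPC = (4565 − 4355)/(6450 − 6150) = 210/300 = 0.7
a = 4355 − 0.7(6150) = 4355 − 4305 = 50
C = 50 + 0.7(300) = 260
S = 300 − 260 = 40

S = 40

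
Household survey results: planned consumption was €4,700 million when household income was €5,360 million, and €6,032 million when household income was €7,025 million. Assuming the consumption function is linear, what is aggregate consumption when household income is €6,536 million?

MPC = (6032 − 4700)/(7025 − 5360) = 1332/1665 = 0.8
a = 4700 − 0.8(5360) = 4700 − 4288 = 412
C = 412 + 0.8(6536) = 412 + 5228.8 = 5640.8

C = 5640.8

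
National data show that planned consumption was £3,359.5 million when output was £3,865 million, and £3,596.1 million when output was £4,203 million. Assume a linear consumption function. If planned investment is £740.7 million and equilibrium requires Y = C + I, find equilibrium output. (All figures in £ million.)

Y = 4649

MPC = (3596.1 − 3359.5)/(4203 − 3865) = 236.6/338 = 0.7
a = 3359.5 − 0.7(3865) = 654
Equilibrium: Y = 654 + 0.7Y + 740.7
0.3Y = 1394.7, so Y = 1394.7/0.3 = 4649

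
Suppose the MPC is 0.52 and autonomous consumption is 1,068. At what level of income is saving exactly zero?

At break-even, C = Y: 1068 + 0.52Y = Y
0.48Y = 1068, so Y = 1068/0.48 = 2225

Y = 2225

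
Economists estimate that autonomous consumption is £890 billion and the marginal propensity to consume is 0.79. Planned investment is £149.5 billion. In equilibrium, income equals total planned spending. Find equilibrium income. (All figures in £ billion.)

Y = 4950

Y = C + I = 890 + 0.79Y + 149.5
Y − 0.79Y = 1039.5
0.21Y = 1039.5, so Y = 1039.5/0.21 = 4950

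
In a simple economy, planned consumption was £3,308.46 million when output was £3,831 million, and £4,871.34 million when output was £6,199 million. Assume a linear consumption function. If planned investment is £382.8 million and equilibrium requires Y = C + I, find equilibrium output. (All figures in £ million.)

MPC = (4871.34 − 3308.46)/(6199 − 3831) = 1562.88/2368 = 0.66
a = 3308.46 − 0.66(3831) = 780
Equilibrium: Y = 780 + 0.66Y + 382.8
0.34Y = 1162.8, so Y = 1162.8/0.34 = 3420

Y = 3420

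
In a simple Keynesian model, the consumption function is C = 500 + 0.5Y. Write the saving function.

S = -500 + 0.5Y

S = Y − C = Y − (500 + 0.5Y) = -500 + (1 − 0.5)Y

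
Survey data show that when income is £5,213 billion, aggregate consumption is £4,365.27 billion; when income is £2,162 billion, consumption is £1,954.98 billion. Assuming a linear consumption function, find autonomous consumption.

MPC = ΔC/ΔY = (4365.27 − 1954.98)/(5213 − 2162) = 2410.29/3051 = 0.79
a = C − MPC·Y = 1954.98 − 0.79(2162) = 1954.98 − 1707.98 = 247

a = 247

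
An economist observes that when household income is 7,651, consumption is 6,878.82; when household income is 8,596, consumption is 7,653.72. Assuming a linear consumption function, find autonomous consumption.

a = 605

MPC = ΔC/ΔY = (7653.72 − 6878.82)/(8596 − 7651) = 774.9/945 = 0.82
a = C − MPC·Y = 6878.82 − 0.82(7651) = 6878.82 − 6273.82 = 605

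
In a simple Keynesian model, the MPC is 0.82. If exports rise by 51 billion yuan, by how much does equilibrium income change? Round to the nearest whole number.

The multiplier is 1/(1 − MPC) = 1/0.18.
ΔY = 51/0.18 = 283.33 ≈ 283

ΔY ≈ 283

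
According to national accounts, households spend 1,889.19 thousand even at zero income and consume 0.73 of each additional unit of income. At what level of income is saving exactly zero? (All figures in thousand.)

Y = 6997

At break-even, C = Y: 1889.19 + 0.73Y = Y
0.27Y = 1889.19, so Y = 1889.19/0.27 = 6997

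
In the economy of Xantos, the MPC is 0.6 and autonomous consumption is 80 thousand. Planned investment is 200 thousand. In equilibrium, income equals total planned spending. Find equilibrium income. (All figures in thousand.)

Y = 700

Y = C + I = 80 + 0.6Y + 200
Y − 0.6Y = 280
0.4Y = 280, so Y = 280/0.4 = 700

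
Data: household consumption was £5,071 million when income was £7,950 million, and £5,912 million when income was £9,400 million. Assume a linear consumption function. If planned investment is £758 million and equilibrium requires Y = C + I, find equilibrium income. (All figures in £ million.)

MPC = (5912 − 5071)/(9400 − 7950) = 841/1450 = 0.58
a = 5071 − 0.58(7950) = 460
Equilibrium: Y = 460 + 0.58Y + 758
0.42Y = 1218, so Y = 1218/0.42 = 2900

Y = 2900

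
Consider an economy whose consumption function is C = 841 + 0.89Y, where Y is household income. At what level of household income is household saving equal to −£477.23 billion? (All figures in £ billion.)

S = Y − C = -841 + 0.11Y
-841 + 0.11Y = -477.23, so 0.11Y = 363.77 and Y = 3307

Y = 3307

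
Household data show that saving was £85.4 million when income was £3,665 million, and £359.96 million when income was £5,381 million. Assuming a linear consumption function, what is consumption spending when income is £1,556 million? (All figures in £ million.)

MPS = ΔS/ΔY = (359.96 − 85.4)/(5381 − 3665) = 274.56/1716 = 0.16
MPC = 1 − MPS = 0.84
Autonomous saving = 85.4 − 0.16(3665) = -501, so a = 501
C = 501 + 0.84(1556) = 501 + 1307.04 = 1808.04

C = 1808.04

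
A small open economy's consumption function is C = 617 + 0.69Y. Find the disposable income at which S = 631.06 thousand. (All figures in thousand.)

S = Y − C = -617 + 0.31Y
-617 + 0.31Y = 631.06, so 0.31Y = 1248.06 and Y = 4026

Y = 4026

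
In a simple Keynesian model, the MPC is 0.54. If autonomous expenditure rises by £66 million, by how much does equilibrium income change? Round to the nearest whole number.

ΔY ≈ 143

The multiplier is 1/(1 − MPC) = 1/0.46.
ΔY = 66/0.46 = 143.48 ≈ 143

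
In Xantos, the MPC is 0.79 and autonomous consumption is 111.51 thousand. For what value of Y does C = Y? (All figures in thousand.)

Y = 531

At break-even, C = Y: 111.51 + 0.79Y = Y
0.21Y = 111.51, so Y = 111.51/0.21 = 531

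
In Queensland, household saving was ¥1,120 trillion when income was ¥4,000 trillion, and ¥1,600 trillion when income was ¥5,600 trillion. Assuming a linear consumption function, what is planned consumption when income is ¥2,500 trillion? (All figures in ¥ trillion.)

C = 1830

MPS = ΔS/ΔY = (1600 − 1120)/(5600 − 4000) = 480/1600 = 0.3
MPC = 1 − MPS = 0.7
Autonomous saving = 1120 − 0.3(4000) = -80, so a = 80
C = 80 + 0.7(2500) = 80 + 1750 = 1830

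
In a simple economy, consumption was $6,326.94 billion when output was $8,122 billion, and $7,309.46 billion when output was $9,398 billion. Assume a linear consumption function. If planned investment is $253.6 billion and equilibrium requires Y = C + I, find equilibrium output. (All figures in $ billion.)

MPC = (7309.46 − 6326.94)/(9398 − 8122) = 982.52/1276 = 0.77
a = 6326.94 − 0.77(8122) = 73
Equilibrium: Y = 73 + 0.77Y + 253.6
0.23Y = 326.6, so Y = 326.6/0.23 = 1420

Y = 1420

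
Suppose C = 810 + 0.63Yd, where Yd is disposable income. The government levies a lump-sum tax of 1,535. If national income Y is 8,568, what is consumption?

Yd = Y − T = 8568 − 1535 = 7033
C = 810 + 0.63(7033) = 810 + 4430.79 = 5240.79

C = 5240.79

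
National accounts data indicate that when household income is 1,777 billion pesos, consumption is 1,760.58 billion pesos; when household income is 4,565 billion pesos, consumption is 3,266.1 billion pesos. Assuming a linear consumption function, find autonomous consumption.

a = 801

MPC = ΔC/ΔY = (3266.1 − 1760.58)/(4565 − 1777) = 1505.52/2788 = 0.54
a = C − MPC·Y = 1760.58 − 0.54(1777) = 1760.58 − 959.58 = 801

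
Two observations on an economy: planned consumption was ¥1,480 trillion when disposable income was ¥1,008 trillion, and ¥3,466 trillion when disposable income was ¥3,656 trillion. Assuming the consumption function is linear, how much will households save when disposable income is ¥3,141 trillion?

S = 61.25

MPC = (3466 − 1480)/(3656 − 1008) = 1986/2648 = 0.75
a = 1480 − 0.75(1008) = 1480 − 756 = 724
C = 724 + 0.75(3141) = 3079.75
S = 3141 − 3079.75 = 61.25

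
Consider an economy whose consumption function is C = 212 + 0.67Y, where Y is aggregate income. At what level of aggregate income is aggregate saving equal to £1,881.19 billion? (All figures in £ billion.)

S = Y − C = -212 + 0.33Y
-212 + 0.33Y = 1881.19, so 0.33Y = 2093.19 and Y = 6343

Y = 6343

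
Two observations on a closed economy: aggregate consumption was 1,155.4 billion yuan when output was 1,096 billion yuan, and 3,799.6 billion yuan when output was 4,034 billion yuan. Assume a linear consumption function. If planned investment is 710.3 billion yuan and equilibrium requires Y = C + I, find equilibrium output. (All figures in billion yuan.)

Y = 8793

MPC = (3799.6 − 1155.4)/(4034 − 1096) = 2644.2/2938 = 0.9
a = 1155.4 − 0.9(1096) = 169
Equilibrium: Y = 169 + 0.9Y + 710.3
0.1Y = 879.3, so Y = 879.3/0.1 = 8793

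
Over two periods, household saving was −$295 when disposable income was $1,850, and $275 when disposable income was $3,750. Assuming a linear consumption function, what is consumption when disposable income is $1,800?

MPS = ΔS/ΔY = (275 − (-295))/(3750 − 1850) = 570/1900 = 0.3
MPC = 1 − MPS = 0.7
Autonomous saving = -295 − 0.3(1850) = -850, so a = 850
C = 850 + 0.7(1800) = 850 + 1260 = 2110

C = 2110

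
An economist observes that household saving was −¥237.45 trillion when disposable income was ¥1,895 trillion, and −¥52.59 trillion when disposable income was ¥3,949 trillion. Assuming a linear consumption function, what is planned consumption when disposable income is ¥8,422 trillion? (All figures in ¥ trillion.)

C = 8072.02

MPS = ΔS/ΔY = (-52.59 − (-237.45))/(3949 − 1895) = 184.86/2054 = 0.09
MPC = 1 − MPS = 0.91
Autonomous saving = -237.45 − 0.09(1895) = -408, so a = 408
C = 408 + 0.91(8422) = 408 + 7664.02 = 8072.02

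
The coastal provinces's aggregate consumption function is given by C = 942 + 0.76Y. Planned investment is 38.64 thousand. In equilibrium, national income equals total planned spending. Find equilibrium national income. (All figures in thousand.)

Y = 4086

Y = C + I = 942 + 0.76Y + 38.64
Y − 0.76Y = 980.64
0.24Y = 980.64, so Y = 980.64/0.24 = 4086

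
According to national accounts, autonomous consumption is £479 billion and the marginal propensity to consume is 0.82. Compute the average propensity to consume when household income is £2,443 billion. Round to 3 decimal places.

APC = 1.016

C = 479 + 0.82(2443) = 2482.26
APC = C/Y = 2482.26/2443 = 1.016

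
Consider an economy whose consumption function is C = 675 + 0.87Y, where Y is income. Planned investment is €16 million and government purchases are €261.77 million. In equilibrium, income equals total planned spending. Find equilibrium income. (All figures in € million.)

Y = 7329

Y = C + I + G = 675 + 0.87Y + 16 + 261.77
Y − 0.87Y = 952.77
0.13Y = 952.77, so Y = 952.77/0.13 = 7329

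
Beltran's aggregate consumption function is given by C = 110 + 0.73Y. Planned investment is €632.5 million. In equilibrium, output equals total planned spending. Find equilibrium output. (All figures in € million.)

Y = 2750

Y = C + I = 110 + 0.73Y + 632.5
Y − 0.73Y = 742.5
0.27Y = 742.5, so Y = 742.5/0.27 = 2750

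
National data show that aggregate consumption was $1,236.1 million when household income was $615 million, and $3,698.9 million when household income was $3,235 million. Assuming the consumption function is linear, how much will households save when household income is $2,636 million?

MPC = (3698.9 − 1236.1)/(3235 − 615) = 2462.8/2620 = 0.94
a = 1236.1 − 0.94(615) = 1236.1 − 578.1 = 658
C = 658 + 0.94(2636) = 3135.84
S = 2636 − 3135.84 = -499.84

S = -499.84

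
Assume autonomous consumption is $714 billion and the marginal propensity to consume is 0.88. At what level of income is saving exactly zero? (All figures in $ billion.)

Y = 5950

At break-even, C = Y: 714 + 0.88Y = Y
0.12Y = 714, so Y = 714/0.12 = 5950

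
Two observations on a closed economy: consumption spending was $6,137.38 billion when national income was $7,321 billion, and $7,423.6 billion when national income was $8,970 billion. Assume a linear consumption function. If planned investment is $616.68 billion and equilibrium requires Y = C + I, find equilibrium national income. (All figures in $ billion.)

MPC = (7423.6 − 6137.38)/(8970 − 7321) = 1286.22/1649 = 0.78
a = 6137.38 − 0.78(7321) = 427
Equilibrium: Y = 427 + 0.78Y + 616.68
0.22Y = 1043.68, so Y = 1043.68/0.22 = 4744

Y = 4744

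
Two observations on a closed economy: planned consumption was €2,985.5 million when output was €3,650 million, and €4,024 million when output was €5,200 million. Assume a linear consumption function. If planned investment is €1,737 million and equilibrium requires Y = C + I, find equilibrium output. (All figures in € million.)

MPC = (4024 − 2985.5)/(5200 − 3650) = 1038.5/1550 = 0.67
a = 2985.5 − 0.67(3650) = 540
Equilibrium: Y = 540 + 0.67Y + 1737
0.33Y = 2277, so Y = 2277/0.33 = 6900

Y = 6900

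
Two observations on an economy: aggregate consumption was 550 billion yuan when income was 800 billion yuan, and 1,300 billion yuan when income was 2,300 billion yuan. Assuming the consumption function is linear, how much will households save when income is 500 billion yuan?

MPC = (1300 − 550)/(2300 − 800) = 750/1500 = 0.5
a = 550 − 0.5(800) = 550 − 400 = 150
C = 150 + 0.5(500) = 400
S = 500 − 400 = 100

S = 100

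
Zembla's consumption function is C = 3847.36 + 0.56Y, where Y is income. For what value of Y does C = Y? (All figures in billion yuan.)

At break-even, C = Y: 3847.36 + 0.56Y = Y
0.44Y = 3847.36, so Y = 3847.36/0.44 = 8744

Y = 8744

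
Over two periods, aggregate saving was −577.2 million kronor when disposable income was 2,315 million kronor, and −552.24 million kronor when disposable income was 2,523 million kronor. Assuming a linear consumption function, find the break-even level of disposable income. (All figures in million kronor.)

Y = 7125

MPS = ΔS/ΔY = (-552.24 − (-577.2))/(2523 − 2315) = 24.96/208 = 0.12
MPC = 1 − MPS = 0.88
From S(2315) = -577.2: −a + 0.12(2315) = -577.2, so a = 277.8 − (-577.2) = 855
Break-even (S = 0): Y = a/MPS = 855/0.12 = 7125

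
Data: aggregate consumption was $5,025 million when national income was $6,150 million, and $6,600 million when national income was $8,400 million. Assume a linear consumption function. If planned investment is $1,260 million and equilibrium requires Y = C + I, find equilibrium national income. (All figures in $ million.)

Y = 6600

MPC = (6600 − 5025)/(8400 − 6150) = 1575/2250 = 0.7
a = 5025 − 0.7(6150) = 720
Equilibrium: Y = 720 + 0.7Y + 1260
0.3Y = 1980, so Y = 1980/0.3 = 6600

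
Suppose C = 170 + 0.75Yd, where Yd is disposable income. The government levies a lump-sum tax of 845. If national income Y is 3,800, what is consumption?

Yd = Y − T = 3800 − 845 = 2955
C = 170 + 0.75(2955) = 170 + 2216.25 = 2386.25

C = 2386.25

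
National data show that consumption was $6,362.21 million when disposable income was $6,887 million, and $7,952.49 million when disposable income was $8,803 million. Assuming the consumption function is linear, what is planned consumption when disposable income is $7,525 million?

MPC = (7952.49 − 6362.21)/(8803 − 6887) = 1590.28/1916 = 0.83
a = 6362.21 − 0.83(6887) = 6362.21 − 5716.21 = 646
C = 646 + 0.83(7525) = 646 + 6245.75 = 6891.75

C = 6891.75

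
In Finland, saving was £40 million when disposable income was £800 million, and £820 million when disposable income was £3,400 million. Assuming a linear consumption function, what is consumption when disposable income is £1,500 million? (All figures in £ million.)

MPS = ΔS/ΔY = (820 − 40)/(3400 − 800) = 780/2600 = 0.3
MPC = 1 − MPS = 0.7
Autonomous saving = 40 − 0.3(800) = -200, so a = 200
C = 200 + 0.7(1500) = 200 + 1050 = 1250

C = 1250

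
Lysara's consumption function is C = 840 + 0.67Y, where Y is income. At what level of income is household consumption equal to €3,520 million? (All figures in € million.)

840 + 0.67Y = 3520
0.67Y = 2680, so Y = 2680/0.67 = 4000

Y = 4000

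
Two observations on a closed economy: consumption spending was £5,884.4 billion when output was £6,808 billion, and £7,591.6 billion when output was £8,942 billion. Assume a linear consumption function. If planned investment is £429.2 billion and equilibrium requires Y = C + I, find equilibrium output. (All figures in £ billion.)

Y = 4336

MPC = (7591.6 − 5884.4)/(8942 − 6808) = 1707.2/2134 = 0.8
a = 5884.4 − 0.8(6808) = 438
Equilibrium: Y = 438 + 0.8Y + 429.2
0.2Y = 867.2, so Y = 867.2/0.2 = 4336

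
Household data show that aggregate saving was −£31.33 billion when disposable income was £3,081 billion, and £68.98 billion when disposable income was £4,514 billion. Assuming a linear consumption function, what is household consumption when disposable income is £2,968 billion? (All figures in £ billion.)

C = 3007.24

MPS = ΔS/ΔY = (68.98 − (-31.33))/(4514 − 3081) = 100.31/1433 = 0.07
MPC = 1 − MPS = 0.93
Autonomous saving = -31.33 − 0.07(3081) = -247, so a = 247
C = 247 + 0.93(2968) = 247 + 2760.24 = 3007.24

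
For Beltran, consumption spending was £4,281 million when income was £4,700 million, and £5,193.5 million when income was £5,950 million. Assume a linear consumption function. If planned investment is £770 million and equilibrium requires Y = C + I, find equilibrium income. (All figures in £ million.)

Y = 6000

MPC = (5193.5 − 4281)/(5950 − 4700) = 912.5/1250 = 0.73
a = 4281 − 0.73(4700) = 850
Equilibrium: Y = 850 + 0.73Y + 770
0.27Y = 1620, so Y = 1620/0.27 = 6000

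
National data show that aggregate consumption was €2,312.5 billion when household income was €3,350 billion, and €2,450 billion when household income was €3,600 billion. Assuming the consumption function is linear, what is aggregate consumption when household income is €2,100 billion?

MPC = (2450 − 2312.5)/(3600 − 3350) = 137.5/250 = 0.55
a = 2312.5 − 0.55(3350) = 2312.5 − 1842.5 = 470
C = 470 + 0.55(2100) = 470 + 1155 = 1625

C = 1625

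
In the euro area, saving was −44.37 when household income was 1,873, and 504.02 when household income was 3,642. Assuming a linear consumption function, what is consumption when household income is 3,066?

C = 2740.54

MPS = ΔS/ΔY = (504.02 − (-44.37))/(3642 − 1873) = 548.39/1769 = 0.31
MPC = 1 − MPS = 0.69
Autonomous saving = -44.37 − 0.31(1873) = -625, so a = 625
C = 625 + 0.69(3066) = 625 + 2115.54 = 2740.54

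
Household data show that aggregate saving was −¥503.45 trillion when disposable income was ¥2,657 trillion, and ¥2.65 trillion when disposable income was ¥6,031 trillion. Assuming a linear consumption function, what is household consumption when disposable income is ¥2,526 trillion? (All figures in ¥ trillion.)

MPS = ΔS/ΔY = (2.65 − (-503.45))/(6031 − 2657) = 506.1/3374 = 0.15
MPC = 1 − MPS = 0.85
Autonomous saving = -503.45 − 0.15(2657) = -902, so a = 902
C = 902 + 0.85(2526) = 902 + 2147.1 = 3049.1

C = 3049.1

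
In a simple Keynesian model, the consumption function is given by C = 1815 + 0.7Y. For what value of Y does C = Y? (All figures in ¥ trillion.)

At break-even, C = Y: 1815 + 0.7Y = Y
0.3Y = 1815, so Y = 1815/0.3 = 6050

Y = 6050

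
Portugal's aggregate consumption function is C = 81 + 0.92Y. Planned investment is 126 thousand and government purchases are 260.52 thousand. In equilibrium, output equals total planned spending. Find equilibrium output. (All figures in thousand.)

Y = C + I + G = 81 + 0.92Y + 126 + 260.52
Y − 0.92Y = 467.52
0.08Y = 467.52, so Y = 467.52/0.08 = 5844

Y = 5844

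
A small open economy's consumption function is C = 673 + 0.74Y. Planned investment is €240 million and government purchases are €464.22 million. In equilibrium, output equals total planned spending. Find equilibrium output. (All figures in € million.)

Y = C + I + G = 673 + 0.74Y + 240 + 464.22
Y − 0.74Y = 1377.22
0.26Y = 1377.22, so Y = 1377.22/0.26 = 5297

Y = 5297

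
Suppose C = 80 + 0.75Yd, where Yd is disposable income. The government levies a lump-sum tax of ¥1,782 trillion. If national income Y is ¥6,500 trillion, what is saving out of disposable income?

S = 1099.5

Yd = Y − T = 6500 − 1782 = 4718
C = 80 + 0.75(4718) = 80 + 3538.5 = 3618.5
S = Yd − C = 4718 − 3618.5 = 1099.5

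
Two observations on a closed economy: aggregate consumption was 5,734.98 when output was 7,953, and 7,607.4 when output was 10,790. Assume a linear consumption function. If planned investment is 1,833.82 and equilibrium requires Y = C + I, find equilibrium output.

Y = 6823

MPC = (7607.4 − 5734.98)/(10790 − 7953) = 1872.42/2837 = 0.66
a = 5734.98 − 0.66(7953) = 486
Equilibrium: Y = 486 + 0.66Y + 1833.82
0.34Y = 2319.82, so Y = 2319.82/0.34 = 6823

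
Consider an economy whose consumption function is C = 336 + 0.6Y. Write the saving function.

S = Y − C = Y − (336 + 0.6Y) = -336 + (1 − 0.6)Y

S = -336 + 0.4Y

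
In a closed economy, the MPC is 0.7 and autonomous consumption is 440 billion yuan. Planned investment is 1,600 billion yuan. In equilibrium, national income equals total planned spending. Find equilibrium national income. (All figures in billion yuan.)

Y = C + I = 440 + 0.7Y + 1600
Y − 0.7Y = 2040
0.3Y = 2040, so Y = 2040/0.3 = 6800

Y = 6800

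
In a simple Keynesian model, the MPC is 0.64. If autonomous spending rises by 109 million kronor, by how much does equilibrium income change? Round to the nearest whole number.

The multiplier is 1/(1 − MPC) = 1/0.36.
ΔY = 109/0.36 = 302.78 ≈ 303

ΔY ≈ 303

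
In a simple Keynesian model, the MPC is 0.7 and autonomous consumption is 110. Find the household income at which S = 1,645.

Y = 5850

S = Y − C = -110 + 0.3Y
-110 + 0.3Y = 1645, so 0.3Y = 1755 and Y = 5850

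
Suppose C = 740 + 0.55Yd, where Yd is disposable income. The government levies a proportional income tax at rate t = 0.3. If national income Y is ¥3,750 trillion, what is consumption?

C = 2183.75

Yd = (1 − 0.3)(3750) = 0.7(3750) = 2625
C = 740 + 0.55(2625) = 740 + 1443.75 = 2183.75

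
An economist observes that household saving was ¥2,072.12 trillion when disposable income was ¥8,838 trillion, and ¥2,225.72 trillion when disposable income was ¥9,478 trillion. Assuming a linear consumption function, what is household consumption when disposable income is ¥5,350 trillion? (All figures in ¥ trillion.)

C = 4115

MPS = ΔS/ΔY = (2225.72 − 2072.12)/(9478 − 8838) = 153.6/640 = 0.24
MPC = 1 − MPS = 0.76
Autonomous saving = 2072.12 − 0.24(8838) = -49, so a = 49
C = 49 + 0.76(5350) = 49 + 4066 = 4115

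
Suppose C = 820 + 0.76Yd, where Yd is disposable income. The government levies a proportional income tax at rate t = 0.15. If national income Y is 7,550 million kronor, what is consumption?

Yd = (1 − 0.15)(7550) = 0.85(7550) = 6417.5
C = 820 + 0.76(6417.5) = 820 + 4877.3 = 5697.3

C = 5697.3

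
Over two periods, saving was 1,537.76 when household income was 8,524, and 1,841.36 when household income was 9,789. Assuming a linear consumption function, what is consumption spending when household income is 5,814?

C = 4926.64

MPS = ΔS/ΔY = (1841.36 − 1537.76)/(9789 − 8524) = 303.6/1265 = 0.24
MPC = 1 − MPS = 0.76
Autonomous saving = 1537.76 − 0.24(8524) = -508, so a = 508
C = 508 + 0.76(5814) = 508 + 4418.64 = 4926.64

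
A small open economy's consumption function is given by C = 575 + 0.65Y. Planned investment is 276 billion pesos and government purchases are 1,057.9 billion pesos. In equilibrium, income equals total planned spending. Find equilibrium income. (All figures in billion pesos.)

Y = C + I + G = 575 + 0.65Y + 276 + 1057.9
Y − 0.65Y = 1908.9
0.35Y = 1908.9, so Y = 1908.9/0.35 = 5454

Y = 5454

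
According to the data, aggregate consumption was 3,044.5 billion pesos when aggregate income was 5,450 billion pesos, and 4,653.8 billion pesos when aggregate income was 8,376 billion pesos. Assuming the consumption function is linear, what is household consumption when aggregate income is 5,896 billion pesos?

MPC = (4653.8 − 3044.5)/(8376 − 5450) = 1609.3/2926 = 0.55
a = 3044.5 − 0.55(5450) = 3044.5 − 2997.5 = 47
C = 47 + 0.55(5896) = 47 + 3242.8 = 3289.8

C = 3289.8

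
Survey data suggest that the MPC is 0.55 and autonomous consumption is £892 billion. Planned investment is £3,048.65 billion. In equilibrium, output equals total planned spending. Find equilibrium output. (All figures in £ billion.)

Y = C + I = 892 + 0.55Y + 3048.65
Y − 0.55Y = 3940.65
0.45Y = 3940.65, so Y = 3940.65/0.45 = 8757

Y = 8757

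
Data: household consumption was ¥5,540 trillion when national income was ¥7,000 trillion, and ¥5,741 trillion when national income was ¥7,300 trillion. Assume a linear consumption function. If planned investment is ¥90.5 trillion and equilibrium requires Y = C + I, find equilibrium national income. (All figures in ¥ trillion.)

Y = 2850

MPC = (5741 − 5540)/(7300 − 7000) = 201/300 = 0.67
a = 5540 − 0.67(7000) = 850
Equilibrium: Y = 850 + 0.67Y + 90.5
0.33Y = 940.5, so Y = 940.5/0.33 = 2850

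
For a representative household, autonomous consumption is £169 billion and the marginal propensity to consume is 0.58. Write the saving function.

S = Y − C = Y − (169 + 0.58Y) = -169 + (1 − 0.58)Y

S = -169 + 0.42Y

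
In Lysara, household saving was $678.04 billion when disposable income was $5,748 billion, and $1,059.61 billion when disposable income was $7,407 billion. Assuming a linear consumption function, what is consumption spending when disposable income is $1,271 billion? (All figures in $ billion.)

C = 1622.67

MPS = ΔS/ΔY = (1059.61 − 678.04)/(7407 − 5748) = 381.57/1659 = 0.23
MPC = 1 − MPS = 0.77
Autonomous saving = 678.04 − 0.23(5748) = -644, so a = 644
C = 644 + 0.77(1271) = 644 + 978.67 = 1622.67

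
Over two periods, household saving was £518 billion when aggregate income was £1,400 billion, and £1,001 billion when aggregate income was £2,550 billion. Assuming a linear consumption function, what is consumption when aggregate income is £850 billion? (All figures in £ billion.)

MPS = ΔS/ΔY = (1001 − 518)/(2550 − 1400) = 483/1150 = 0.42
MPC = 1 − MPS = 0.58
Autonomous saving = 518 − 0.42(1400) = -70, so a = 70
C = 70 + 0.58(850) = 70 + 493 = 563

C = 563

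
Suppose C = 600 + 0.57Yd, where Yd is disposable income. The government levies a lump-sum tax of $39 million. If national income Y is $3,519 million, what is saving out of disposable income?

S = 896.4

Yd = Y − T = 3519 − 39 = 3480
C = 600 + 0.57(3480) = 600 + 1983.6 = 2583.6
S = Yd − C = 3480 − 2583.6 = 896.4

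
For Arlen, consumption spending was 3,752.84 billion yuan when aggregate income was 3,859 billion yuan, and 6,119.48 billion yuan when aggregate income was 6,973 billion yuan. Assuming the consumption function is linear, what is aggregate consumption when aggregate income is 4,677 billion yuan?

C = 4374.52

MPC = (6119.48 − 3752.84)/(6973 − 3859) = 2366.64/3114 = 0.76
a = 3752.84 − 0.76(3859) = 3752.84 − 2932.84 = 820
C = 820 + 0.76(4677) = 820 + 3554.52 = 4374.52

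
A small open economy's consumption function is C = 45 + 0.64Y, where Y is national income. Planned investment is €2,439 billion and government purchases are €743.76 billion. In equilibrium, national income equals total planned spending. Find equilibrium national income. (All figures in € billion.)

Y = C + I + G = 45 + 0.64Y + 2439 + 743.76
Y − 0.64Y = 3227.76
0.36Y = 3227.76, so Y = 3227.76/0.36 = 8966

Y = 8966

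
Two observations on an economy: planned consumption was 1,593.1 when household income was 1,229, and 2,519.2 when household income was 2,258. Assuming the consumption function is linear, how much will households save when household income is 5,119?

MPC = (2519.2 − 1593.1)/(2258 − 1229) = 926.1/1029 = 0.9
a = 1593.1 − 0.9(1229) = 1593.1 − 1106.1 = 487
C = 487 + 0.9(5119) = 5094.1
S = 5119 − 5094.1 = 24.9

S = 24.9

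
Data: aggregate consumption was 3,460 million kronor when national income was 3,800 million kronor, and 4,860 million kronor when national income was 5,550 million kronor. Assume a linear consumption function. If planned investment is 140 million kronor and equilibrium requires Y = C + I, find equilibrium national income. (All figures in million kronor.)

Y = 2800

MPC = (4860 − 3460)/(5550 − 3800) = 1400/1750 = 0.8
a = 3460 − 0.8(3800) = 420
Equilibrium: Y = 420 + 0.8Y + 140
0.2Y = 560, so Y = 560/0.2 = 2800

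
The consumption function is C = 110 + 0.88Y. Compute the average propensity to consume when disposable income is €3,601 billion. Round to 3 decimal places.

C = 110 + 0.88(3601) = 3278.88
APC = C/Y = 3278.88/3601 = 0.911

APC = 0.911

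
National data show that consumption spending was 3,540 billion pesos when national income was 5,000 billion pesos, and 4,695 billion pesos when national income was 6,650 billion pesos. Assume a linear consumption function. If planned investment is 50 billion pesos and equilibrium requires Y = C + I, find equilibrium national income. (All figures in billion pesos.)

Y = 300

MPC = (4695 − 3540)/(6650 − 5000) = 1155/1650 = 0.7
a = 3540 − 0.7(5000) = 40
Equilibrium: Y = 40 + 0.7Y + 50
0.3Y = 90, so Y = 90/0.3 = 300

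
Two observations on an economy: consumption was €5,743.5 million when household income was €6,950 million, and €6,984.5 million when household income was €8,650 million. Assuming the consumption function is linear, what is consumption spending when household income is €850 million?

MPC = (6984.5 − 5743.5)/(8650 − 6950) = 1241/1700 = 0.73
a = 5743.5 − 0.73(6950) = 5743.5 − 5073.5 = 670
C = 670 + 0.73(850) = 670 + 620.5 = 1290.5

C = 1290.5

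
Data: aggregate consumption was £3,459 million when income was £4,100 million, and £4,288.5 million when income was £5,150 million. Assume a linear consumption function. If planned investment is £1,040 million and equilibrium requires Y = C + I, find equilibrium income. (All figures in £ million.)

MPC = (4288.5 − 3459)/(5150 − 4100) = 829.5/1050 = 0.79
a = 3459 − 0.79(4100) = 220
Equilibrium: Y = 220 + 0.79Y + 1040
0.21Y = 1260, so Y = 1260/0.21 = 6000

Y = 6000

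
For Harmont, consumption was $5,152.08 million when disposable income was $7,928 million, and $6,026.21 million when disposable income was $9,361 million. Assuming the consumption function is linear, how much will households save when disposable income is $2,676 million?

S = 727.64

MPC = (6026.21 − 5152.08)/(9361 − 7928) = 874.13/1433 = 0.61
a = 5152.08 − 0.61(7928) = 5152.08 − 4836.08 = 316
C = 316 + 0.61(2676) = 1948.36
S = 2676 − 1948.36 = 727.64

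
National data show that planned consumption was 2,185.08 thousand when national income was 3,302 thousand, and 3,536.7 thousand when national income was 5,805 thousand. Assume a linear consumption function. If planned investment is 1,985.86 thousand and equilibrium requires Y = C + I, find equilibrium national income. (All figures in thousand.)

Y = 5191

MPC = (3536.7 − 2185.08)/(5805 − 3302) = 1351.62/2503 = 0.54
a = 2185.08 − 0.54(3302) = 402
Equilibrium: Y = 402 + 0.54Y + 1985.86
0.46Y = 2387.86, so Y = 2387.86/0.46 = 5191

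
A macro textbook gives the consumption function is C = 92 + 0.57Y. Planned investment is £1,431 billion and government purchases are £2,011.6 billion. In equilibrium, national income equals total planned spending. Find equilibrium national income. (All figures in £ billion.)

Y = 8220

Y = C + I + G = 92 + 0.57Y + 1431 + 2011.6
Y − 0.57Y = 3534.6
0.43Y = 3534.6, so Y = 3534.6/0.43 = 8220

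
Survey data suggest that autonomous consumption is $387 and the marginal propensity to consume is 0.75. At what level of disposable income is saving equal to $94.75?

S = Y − C = -387 + 0.25Y
-387 + 0.25Y = 94.75, so 0.25Y = 481.75 and Y = 1927

Y = 1927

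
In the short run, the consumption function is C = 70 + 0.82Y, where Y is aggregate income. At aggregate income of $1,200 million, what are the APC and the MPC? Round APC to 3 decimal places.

MPC = 0.82 (the slope of the consumption function)
C = 70 + 0.82(1200) = 1054, so APC = 1054/1200 = 0.878

APC = 0.878; MPC = 0.82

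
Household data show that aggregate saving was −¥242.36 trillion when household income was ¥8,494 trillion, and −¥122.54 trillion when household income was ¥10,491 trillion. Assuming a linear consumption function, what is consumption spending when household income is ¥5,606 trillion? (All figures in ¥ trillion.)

C = 6021.64

MPS = ΔS/ΔY = (-122.54 − (-242.36))/(10491 − 8494) = 119.82/1997 = 0.06
MPC = 1 − MPS = 0.94
Autonomous saving = -242.36 − 0.06(8494) = -752, so a = 752
C = 752 + 0.94(5606) = 752 + 5269.64 = 6021.64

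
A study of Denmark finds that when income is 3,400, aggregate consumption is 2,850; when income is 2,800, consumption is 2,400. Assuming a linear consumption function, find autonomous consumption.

MPC = ΔC/ΔY = (2850 − 2400)/(3400 − 2800) = 450/600 = 0.75
a = C − MPC·Y = 2400 − 0.75(2800) = 2400 − 2100 = 300

a = 300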